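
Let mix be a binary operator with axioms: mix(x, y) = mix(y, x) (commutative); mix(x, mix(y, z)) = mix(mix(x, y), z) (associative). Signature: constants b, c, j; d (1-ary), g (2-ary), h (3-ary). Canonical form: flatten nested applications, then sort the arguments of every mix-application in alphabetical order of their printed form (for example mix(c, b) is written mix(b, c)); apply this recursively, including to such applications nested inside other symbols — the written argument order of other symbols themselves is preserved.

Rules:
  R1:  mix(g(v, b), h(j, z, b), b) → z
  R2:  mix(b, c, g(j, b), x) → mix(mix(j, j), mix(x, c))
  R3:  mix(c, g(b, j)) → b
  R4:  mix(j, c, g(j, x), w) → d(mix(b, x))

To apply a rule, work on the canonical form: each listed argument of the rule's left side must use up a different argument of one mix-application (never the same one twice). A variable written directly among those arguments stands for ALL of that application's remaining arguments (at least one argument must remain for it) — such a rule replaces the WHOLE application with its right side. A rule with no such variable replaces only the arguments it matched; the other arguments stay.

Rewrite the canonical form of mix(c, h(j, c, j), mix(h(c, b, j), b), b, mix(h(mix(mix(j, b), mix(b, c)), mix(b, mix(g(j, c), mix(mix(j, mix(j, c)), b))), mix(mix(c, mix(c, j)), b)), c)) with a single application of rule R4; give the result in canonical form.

Canonical form:  mix(b, b, c, c, h(c, b, j), h(j, c, j), h(mix(b, b, c, j), mix(b, b, c, g(j, c), j, j), mix(b, c, c, j)))
Match R4:  consume c, g(j, c), j;  w := mix(b, b, j), x := c
The extension variable absorbs all remaining arguments, so the whole application is rewritten.
New term:  mix(b, b, c, c, h(c, b, j), h(j, c, j), h(mix(b, b, c, j), d(mix(b, c)), mix(b, c, c, j)))

Answer: mix(b, b, c, c, h(c, b, j), h(j, c, j), h(mix(b, b, c, j), d(mix(b, c)), mix(b, c, c, j)))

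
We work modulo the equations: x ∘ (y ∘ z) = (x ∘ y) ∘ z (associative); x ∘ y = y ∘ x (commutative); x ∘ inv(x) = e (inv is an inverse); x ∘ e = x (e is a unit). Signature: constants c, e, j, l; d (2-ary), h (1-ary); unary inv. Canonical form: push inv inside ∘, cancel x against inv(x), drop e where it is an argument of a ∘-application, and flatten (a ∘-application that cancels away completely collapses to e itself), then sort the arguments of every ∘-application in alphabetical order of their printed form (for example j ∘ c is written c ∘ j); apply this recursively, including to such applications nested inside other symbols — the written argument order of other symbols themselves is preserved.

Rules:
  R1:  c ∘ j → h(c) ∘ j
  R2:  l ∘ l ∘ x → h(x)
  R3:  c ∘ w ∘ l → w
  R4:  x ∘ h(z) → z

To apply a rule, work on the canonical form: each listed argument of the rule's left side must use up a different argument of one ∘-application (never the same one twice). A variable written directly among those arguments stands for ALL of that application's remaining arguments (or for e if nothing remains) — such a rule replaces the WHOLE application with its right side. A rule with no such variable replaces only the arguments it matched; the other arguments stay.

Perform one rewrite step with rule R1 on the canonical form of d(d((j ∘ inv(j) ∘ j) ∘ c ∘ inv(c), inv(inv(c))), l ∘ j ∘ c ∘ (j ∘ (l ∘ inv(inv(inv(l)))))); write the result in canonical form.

Answer: d(d(j, c), h(c) ∘ j ∘ j ∘ l)

Derivation:
Canonical form:  d(d(j, c), c ∘ j ∘ j ∘ l)
R1 matches:  uses c, j
Giving:  d(d(j, c), h(c) ∘ j ∘ j ∘ l)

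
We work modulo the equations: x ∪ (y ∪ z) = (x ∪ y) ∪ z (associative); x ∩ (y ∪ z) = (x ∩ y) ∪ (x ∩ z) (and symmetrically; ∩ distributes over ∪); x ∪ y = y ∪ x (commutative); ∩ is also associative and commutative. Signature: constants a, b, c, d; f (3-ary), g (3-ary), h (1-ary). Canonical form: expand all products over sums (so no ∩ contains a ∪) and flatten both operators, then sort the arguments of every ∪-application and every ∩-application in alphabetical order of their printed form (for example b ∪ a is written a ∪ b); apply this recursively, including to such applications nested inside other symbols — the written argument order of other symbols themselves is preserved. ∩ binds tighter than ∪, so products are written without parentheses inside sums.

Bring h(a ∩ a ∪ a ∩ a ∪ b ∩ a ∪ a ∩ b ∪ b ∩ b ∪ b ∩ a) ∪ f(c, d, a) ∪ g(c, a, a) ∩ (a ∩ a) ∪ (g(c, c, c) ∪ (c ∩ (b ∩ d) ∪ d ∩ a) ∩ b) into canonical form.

Answer: a ∩ a ∩ g(c, a, a) ∪ a ∩ b ∩ d ∪ b ∩ b ∩ c ∩ d ∪ f(c, d, a) ∪ g(c, c, c) ∪ h(a ∩ a ∪ a ∩ a ∪ a ∩ b ∪ a ∩ b ∪ a ∩ b ∪ b ∩ b)

Derivation:
Expand:  h(a ∩ a ∪ a ∩ a ∪ a ∩ b ∪ a ∩ b ∪ a ∩ b ∪ b ∩ b) ∪ f(c, d, a) ∪ a ∩ a ∩ g(c, a, a) ∪ g(c, c, c) ∪ b ∩ b ∩ c ∩ d ∪ a ∩ b ∩ d
Order the arguments:  a ∩ a ∩ g(c, a, a) ∪ a ∩ b ∩ d ∪ b ∩ b ∩ c ∩ d ∪ f(c, d, a) ∪ g(c, c, c) ∪ h(a ∩ a ∪ a ∩ a ∪ a ∩ b ∪ a ∩ b ∪ a ∩ b ∪ b ∩ b)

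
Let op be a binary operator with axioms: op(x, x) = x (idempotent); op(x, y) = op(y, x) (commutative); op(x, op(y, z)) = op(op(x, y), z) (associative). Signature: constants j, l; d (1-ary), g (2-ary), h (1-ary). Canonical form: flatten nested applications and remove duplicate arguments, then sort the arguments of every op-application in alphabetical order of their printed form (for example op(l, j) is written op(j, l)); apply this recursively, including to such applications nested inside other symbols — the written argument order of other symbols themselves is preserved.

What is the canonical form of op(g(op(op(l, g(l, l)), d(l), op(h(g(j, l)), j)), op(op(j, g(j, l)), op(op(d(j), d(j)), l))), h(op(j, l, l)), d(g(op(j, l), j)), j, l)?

Answer: op(d(g(op(j, l), j)), g(op(d(l), g(l, l), h(g(j, l)), j, l), op(d(j), g(j, l), j, l)), h(op(j, l)), j, l)

Derivation:
Canonicalize subterm:  g(op(op(l, g(l, l)), d(l), op(h(g(j, l)), j)), op(op(j, g(j, l)), op(op(d(j), d(j)), l)))  →  g(op(d(l), g(l, l), h(g(j, l)), j, l), op(d(j), g(j, l), j, l))
Inside:  h(op(j, l, l))  →  h(op(j, l))
Sort:  op(d(g(op(j, l), j)), g(op(d(l), g(l, l), h(g(j, l)), j, l), op(d(j), g(j, l), j, l)), h(op(j, l)), j, l)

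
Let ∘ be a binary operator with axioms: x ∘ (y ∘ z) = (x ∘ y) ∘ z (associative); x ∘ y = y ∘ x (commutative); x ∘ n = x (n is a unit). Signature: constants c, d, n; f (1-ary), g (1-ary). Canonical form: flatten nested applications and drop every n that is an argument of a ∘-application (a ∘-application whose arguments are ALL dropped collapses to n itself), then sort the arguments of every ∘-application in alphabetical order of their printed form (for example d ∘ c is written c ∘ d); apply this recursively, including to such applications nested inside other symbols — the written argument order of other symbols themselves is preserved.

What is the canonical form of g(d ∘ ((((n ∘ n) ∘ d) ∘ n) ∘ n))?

Answer: g(d ∘ d)

Derivation:
Work inside:  d ∘ ((((n ∘ n) ∘ d) ∘ n) ∘ n)
Un-nest:  d ∘ n ∘ n ∘ d ∘ n ∘ n
Unit:  drop n (×4)
Order the arguments:  d ∘ d
Put back:  g(d ∘ d)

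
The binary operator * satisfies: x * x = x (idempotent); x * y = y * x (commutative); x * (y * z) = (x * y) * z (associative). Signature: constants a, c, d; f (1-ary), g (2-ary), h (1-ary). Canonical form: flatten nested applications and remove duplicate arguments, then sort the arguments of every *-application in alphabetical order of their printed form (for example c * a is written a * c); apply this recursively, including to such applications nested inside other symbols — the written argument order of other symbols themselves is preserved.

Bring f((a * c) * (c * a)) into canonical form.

Work inside:  (a * c) * (c * a)
Un-nest:  a * c * c * a
Drop duplicates:  drop duplicate c, a
Sort:  a * c
Put back:  f(a * c)

Answer: f(a * c)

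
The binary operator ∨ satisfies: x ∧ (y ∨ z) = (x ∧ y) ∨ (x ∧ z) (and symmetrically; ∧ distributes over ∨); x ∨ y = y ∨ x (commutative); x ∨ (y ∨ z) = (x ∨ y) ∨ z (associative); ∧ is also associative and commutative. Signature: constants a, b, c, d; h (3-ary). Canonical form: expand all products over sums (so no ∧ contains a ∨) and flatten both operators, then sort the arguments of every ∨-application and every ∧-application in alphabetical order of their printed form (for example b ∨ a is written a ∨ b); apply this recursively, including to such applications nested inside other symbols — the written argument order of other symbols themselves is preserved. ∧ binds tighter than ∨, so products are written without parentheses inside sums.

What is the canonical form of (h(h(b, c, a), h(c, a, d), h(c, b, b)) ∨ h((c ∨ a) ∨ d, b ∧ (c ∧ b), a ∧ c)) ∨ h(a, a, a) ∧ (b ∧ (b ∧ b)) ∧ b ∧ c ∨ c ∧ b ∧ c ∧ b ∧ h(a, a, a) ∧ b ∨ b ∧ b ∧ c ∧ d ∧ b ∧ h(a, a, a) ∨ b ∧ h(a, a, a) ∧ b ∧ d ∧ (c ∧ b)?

Answer: b ∧ b ∧ b ∧ b ∧ c ∧ h(a, a, a) ∨ b ∧ b ∧ b ∧ c ∧ c ∧ h(a, a, a) ∨ b ∧ b ∧ b ∧ c ∧ d ∧ h(a, a, a) ∨ b ∧ b ∧ b ∧ c ∧ d ∧ h(a, a, a) ∨ h(a ∨ c ∨ d, b ∧ b ∧ c, a ∧ c) ∨ h(h(b, c, a), h(c, a, d), h(c, b, b))

Derivation:
Un-nest:  h(h(b, c, a), h(c, a, d), h(c, b, b)) ∨ h(a ∨ c ∨ d, b ∧ b ∧ c, a ∧ c) ∨ b ∧ b ∧ b ∧ b ∧ c ∧ h(a, a, a) ∨ b ∧ b ∧ b ∧ c ∧ c ∧ h(a, a, a) ∨ b ∧ b ∧ b ∧ c ∧ d ∧ h(a, a, a) ∨ b ∧ b ∧ b ∧ c ∧ d ∧ h(a, a, a)
Sort:  b ∧ b ∧ b ∧ b ∧ c ∧ h(a, a, a) ∨ b ∧ b ∧ b ∧ c ∧ c ∧ h(a, a, a) ∨ b ∧ b ∧ b ∧ c ∧ d ∧ h(a, a, a) ∨ b ∧ b ∧ b ∧ c ∧ d ∧ h(a, a, a) ∨ h(a ∨ c ∨ d, b ∧ b ∧ c, a ∧ c) ∨ h(h(b, c, a), h(c, a, d), h(c, b, b))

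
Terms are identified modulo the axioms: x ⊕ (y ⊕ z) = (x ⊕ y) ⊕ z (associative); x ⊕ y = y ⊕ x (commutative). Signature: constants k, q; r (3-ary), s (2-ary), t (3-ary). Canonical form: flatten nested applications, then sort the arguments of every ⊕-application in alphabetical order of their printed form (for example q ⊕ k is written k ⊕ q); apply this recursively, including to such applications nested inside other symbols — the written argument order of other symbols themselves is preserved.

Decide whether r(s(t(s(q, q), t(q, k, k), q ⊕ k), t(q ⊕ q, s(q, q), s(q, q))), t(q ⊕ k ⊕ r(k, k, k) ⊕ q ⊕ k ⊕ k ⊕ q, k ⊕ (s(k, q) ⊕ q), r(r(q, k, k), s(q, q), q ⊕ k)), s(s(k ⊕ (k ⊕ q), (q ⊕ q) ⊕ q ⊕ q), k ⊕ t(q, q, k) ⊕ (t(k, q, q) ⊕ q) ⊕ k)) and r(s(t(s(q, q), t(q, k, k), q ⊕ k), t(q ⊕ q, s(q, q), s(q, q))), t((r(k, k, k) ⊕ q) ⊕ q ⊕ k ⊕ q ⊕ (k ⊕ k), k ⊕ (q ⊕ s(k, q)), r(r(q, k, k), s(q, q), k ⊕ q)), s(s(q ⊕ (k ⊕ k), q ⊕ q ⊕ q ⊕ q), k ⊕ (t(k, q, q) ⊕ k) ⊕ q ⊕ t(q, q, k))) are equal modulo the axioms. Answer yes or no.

Answer: yes — both canonical forms are r(s(t(s(q, q), t(q, k, k), k ⊕ q), t(q ⊕ q, s(q, q), s(q, q))), t(k ⊕ k ⊕ k ⊕ q ⊕ q ⊕ q ⊕ r(k, k, k), k ⊕ q ⊕ s(k, q), r(r(q, k, k), s(q, q), k ⊕ q)), s(s(k ⊕ k ⊕ q, q ⊕ q ⊕ q ⊕ q), k ⊕ k ⊕ q ⊕ t(k, q, q) ⊕ t(q, q, k)))

Derivation:
Left:  r(s(t(s(q, q), t(q, k, k), q ⊕ k), t(q ⊕ q, s(q, q), s(q, q))), t(q ⊕ k ⊕ r(k, k, k) ⊕ q ⊕ k ⊕ k ⊕ q, k ⊕ (s(k, q) ⊕ q), r(r(q, k, k), s(q, q), q ⊕ k)), s(s(k ⊕ (k ⊕ q), (q ⊕ q) ⊕ q ⊕ q), k ⊕ t(q, q, k) ⊕ (t(k, q, q) ⊕ q) ⊕ k))
  Focus inside:  k ⊕ t(q, q, k) ⊕ (t(k, q, q) ⊕ q) ⊕ k
  Un-nest:  k ⊕ t(q, q, k) ⊕ t(k, q, q) ⊕ q ⊕ k
  Sort arguments:  k ⊕ k ⊕ q ⊕ t(k, q, q) ⊕ t(q, q, k)
  Put back:  r(s(t(s(q, q), t(q, k, k), k ⊕ q), t(q ⊕ q, s(q, q), s(q, q))), t(k ⊕ k ⊕ k ⊕ q ⊕ q ⊕ q ⊕ r(k, k, k), k ⊕ q ⊕ s(k, q), r(r(q, k, k), s(q, q), k ⊕ q)), s(s(k ⊕ k ⊕ q, q ⊕ q ⊕ q ⊕ q), k ⊕ k ⊕ q ⊕ t(k, q, q) ⊕ t(q, q, k)))
Right:  r(s(t(s(q, q), t(q, k, k), q ⊕ k), t(q ⊕ q, s(q, q), s(q, q))), t((r(k, k, k) ⊕ q) ⊕ q ⊕ k ⊕ q ⊕ (k ⊕ k), k ⊕ (q ⊕ s(k, q)), r(r(q, k, k), s(q, q), k ⊕ q)), s(s(q ⊕ (k ⊕ k), q ⊕ q ⊕ q ⊕ q), k ⊕ (t(k, q, q) ⊕ k) ⊕ q ⊕ t(q, q, k)))
  Focus inside:  k ⊕ (t(k, q, q) ⊕ k) ⊕ q ⊕ t(q, q, k)
  Un-nest:  k ⊕ t(k, q, q) ⊕ k ⊕ q ⊕ t(q, q, k)
  Sort:  k ⊕ k ⊕ q ⊕ t(k, q, q) ⊕ t(q, q, k)
  Rebuild:  r(s(t(s(q, q), t(q, k, k), k ⊕ q), t(q ⊕ q, s(q, q), s(q, q))), t(k ⊕ k ⊕ k ⊕ q ⊕ q ⊕ q ⊕ r(k, k, k), k ⊕ q ⊕ s(k, q), r(r(q, k, k), s(q, q), k ⊕ q)), s(s(k ⊕ k ⊕ q, q ⊕ q ⊕ q ⊕ q), k ⊕ k ⊕ q ⊕ t(k, q, q) ⊕ t(q, q, k)))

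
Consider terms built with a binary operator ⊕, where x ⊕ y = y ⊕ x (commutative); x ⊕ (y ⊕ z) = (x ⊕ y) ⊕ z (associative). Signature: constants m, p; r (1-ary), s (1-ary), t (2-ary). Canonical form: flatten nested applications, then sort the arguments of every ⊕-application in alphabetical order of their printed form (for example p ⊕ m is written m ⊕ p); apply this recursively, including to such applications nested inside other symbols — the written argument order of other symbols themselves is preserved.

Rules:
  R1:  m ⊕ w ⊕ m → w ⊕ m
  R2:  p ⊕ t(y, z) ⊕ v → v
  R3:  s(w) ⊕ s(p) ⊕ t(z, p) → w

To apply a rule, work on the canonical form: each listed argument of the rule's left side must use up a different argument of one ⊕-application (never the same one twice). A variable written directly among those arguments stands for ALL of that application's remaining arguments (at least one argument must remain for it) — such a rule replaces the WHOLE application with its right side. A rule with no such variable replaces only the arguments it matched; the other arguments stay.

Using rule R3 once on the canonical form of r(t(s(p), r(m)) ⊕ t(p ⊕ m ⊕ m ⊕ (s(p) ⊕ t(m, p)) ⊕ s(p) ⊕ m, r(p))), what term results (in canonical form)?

Answer: r(t(m ⊕ m ⊕ m ⊕ p ⊕ p, r(p)) ⊕ t(s(p), r(m)))

Derivation:
Canonical form:  r(t(m ⊕ m ⊕ m ⊕ p ⊕ s(p) ⊕ s(p) ⊕ t(m, p), r(p)) ⊕ t(s(p), r(m)))
Match R3:  consume s(p), s(p), t(m, p);  w := p, z := m
New term:  r(t(m ⊕ m ⊕ m ⊕ p ⊕ p, r(p)) ⊕ t(s(p), r(m)))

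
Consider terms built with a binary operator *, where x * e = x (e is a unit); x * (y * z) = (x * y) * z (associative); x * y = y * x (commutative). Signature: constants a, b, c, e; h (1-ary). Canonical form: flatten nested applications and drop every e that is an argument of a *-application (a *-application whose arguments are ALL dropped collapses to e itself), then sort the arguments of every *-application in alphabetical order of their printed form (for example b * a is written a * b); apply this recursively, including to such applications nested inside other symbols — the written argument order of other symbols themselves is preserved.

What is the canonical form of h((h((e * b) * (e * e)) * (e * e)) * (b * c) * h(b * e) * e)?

Answer: h(b * c * h(b) * h(b))

Derivation:
Focus inside:  (h((e * b) * (e * e)) * (e * e)) * (b * c) * h(b * e) * e
Flatten:  h((e * b) * (e * e)) * e * e * b * c * h(b * e) * e
Canonicalize subterm:  h((e * b) * (e * e))  →  h(b)
Canonicalize subterm:  h(b * e)  →  h(b)
Drop the unit:  drop e (×3)
Sort:  b * c * h(b) * h(b)
Reassemble:  h(b * c * h(b) * h(b))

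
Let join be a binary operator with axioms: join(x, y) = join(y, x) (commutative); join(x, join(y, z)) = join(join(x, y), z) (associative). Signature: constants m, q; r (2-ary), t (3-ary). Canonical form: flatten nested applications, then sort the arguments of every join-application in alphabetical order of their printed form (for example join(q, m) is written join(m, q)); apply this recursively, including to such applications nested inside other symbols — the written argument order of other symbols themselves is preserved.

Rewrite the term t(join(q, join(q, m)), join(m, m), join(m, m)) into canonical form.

Answer: t(join(m, q, q), join(m, m), join(m, m))

Derivation:
Descend into:  join(q, join(q, m))
Merge nested applications:  join(q, q, m)
Sort:  join(m, q, q)
Reassemble:  t(join(m, q, q), join(m, m), join(m, m))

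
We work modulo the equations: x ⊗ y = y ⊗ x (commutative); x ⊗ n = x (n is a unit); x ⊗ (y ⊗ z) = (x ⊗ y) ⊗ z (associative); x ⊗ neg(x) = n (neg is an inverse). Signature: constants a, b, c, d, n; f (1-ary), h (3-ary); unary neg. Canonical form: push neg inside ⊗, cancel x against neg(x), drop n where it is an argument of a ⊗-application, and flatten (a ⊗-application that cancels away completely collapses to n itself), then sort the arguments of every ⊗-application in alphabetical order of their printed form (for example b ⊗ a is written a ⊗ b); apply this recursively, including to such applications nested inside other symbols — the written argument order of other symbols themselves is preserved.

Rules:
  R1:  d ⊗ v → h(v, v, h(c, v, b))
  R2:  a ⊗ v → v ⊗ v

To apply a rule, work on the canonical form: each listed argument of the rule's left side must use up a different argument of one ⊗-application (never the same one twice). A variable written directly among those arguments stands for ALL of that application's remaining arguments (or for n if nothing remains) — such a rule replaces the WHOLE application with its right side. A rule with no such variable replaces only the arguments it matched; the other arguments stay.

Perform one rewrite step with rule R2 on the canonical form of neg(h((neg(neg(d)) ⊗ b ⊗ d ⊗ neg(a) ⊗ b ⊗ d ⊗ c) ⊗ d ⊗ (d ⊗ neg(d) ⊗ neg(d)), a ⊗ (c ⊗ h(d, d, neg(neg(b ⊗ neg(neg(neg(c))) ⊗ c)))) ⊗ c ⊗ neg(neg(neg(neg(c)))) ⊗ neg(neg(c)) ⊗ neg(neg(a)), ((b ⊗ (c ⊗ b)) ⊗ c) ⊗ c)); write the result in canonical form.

Answer: neg(h(b ⊗ b ⊗ c ⊗ d ⊗ d ⊗ d ⊗ neg(a), a ⊗ a ⊗ c ⊗ c ⊗ c ⊗ c ⊗ c ⊗ c ⊗ c ⊗ c ⊗ h(d, d, b) ⊗ h(d, d, b), b ⊗ b ⊗ c ⊗ c ⊗ c))

Derivation:
Canonical form:  neg(h(b ⊗ b ⊗ c ⊗ d ⊗ d ⊗ d ⊗ neg(a), a ⊗ a ⊗ c ⊗ c ⊗ c ⊗ c ⊗ h(d, d, b), b ⊗ b ⊗ c ⊗ c ⊗ c))
Match R2:  consume a;  v := a ⊗ c ⊗ c ⊗ c ⊗ c ⊗ h(d, d, b)
The variable takes the whole remainder — replace the entire application.
Result:  neg(h(b ⊗ b ⊗ c ⊗ d ⊗ d ⊗ d ⊗ neg(a), a ⊗ a ⊗ c ⊗ c ⊗ c ⊗ c ⊗ c ⊗ c ⊗ c ⊗ c ⊗ h(d, d, b) ⊗ h(d, d, b), b ⊗ b ⊗ c ⊗ c ⊗ c))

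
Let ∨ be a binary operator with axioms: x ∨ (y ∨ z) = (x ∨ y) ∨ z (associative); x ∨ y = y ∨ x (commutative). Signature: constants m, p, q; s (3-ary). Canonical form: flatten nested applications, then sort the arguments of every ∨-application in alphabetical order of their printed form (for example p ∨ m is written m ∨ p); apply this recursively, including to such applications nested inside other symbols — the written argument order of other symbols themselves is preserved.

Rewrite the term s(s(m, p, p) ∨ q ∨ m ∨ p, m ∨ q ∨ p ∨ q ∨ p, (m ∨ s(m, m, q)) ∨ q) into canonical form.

Focus inside:  (m ∨ s(m, m, q)) ∨ q
Un-nest:  m ∨ s(m, m, q) ∨ q
Sort arguments:  m ∨ q ∨ s(m, m, q)
Rebuild:  s(m ∨ p ∨ q ∨ s(m, p, p), m ∨ p ∨ p ∨ q ∨ q, m ∨ q ∨ s(m, m, q))

Answer: s(m ∨ p ∨ q ∨ s(m, p, p), m ∨ p ∨ p ∨ q ∨ q, m ∨ q ∨ s(m, m, q))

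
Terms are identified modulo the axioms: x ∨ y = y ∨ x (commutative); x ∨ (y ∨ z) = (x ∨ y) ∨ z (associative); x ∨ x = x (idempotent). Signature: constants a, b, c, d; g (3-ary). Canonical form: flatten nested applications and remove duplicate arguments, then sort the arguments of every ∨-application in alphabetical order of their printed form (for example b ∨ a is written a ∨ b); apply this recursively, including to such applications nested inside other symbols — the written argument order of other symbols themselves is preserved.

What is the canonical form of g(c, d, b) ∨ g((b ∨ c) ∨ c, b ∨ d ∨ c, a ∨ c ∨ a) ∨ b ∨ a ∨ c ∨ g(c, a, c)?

Answer: a ∨ b ∨ c ∨ g(b ∨ c, b ∨ c ∨ d, a ∨ c) ∨ g(c, a, c) ∨ g(c, d, b)

Derivation:
Simplify inside:  g((b ∨ c) ∨ c, b ∨ d ∨ c, a ∨ c ∨ a)  →  g(b ∨ c, b ∨ c ∨ d, a ∨ c)
Order the arguments:  a ∨ b ∨ c ∨ g(b ∨ c, b ∨ c ∨ d, a ∨ c) ∨ g(c, a, c) ∨ g(c, d, b)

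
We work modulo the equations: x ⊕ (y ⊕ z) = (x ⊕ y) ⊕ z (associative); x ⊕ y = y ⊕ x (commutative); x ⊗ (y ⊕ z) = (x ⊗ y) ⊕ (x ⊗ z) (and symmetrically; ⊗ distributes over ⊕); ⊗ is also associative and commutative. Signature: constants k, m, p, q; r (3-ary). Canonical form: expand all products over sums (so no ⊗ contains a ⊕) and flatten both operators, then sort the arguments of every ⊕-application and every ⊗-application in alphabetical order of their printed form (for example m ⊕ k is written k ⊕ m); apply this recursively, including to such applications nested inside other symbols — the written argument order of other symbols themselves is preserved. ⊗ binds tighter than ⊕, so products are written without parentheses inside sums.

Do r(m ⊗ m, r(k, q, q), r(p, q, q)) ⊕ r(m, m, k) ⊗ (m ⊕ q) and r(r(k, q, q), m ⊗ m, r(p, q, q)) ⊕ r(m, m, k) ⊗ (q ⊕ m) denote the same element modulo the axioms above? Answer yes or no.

Left:  r(m ⊗ m, r(k, q, q), r(p, q, q)) ⊕ r(m, m, k) ⊗ (m ⊕ q)
  Expand:  r(m ⊗ m, r(k, q, q), r(p, q, q)) ⊕ m ⊗ r(m, m, k) ⊕ q ⊗ r(m, m, k)
  Sort arguments:  m ⊗ r(m, m, k) ⊕ q ⊗ r(m, m, k) ⊕ r(m ⊗ m, r(k, q, q), r(p, q, q))
Right:  r(r(k, q, q), m ⊗ m, r(p, q, q)) ⊕ r(m, m, k) ⊗ (q ⊕ m)
  Expand:  r(r(k, q, q), m ⊗ m, r(p, q, q)) ⊕ q ⊗ r(m, m, k) ⊕ m ⊗ r(m, m, k)
  Order the arguments:  m ⊗ r(m, m, k) ⊕ q ⊗ r(m, m, k) ⊕ r(r(k, q, q), m ⊗ m, r(p, q, q))

Answer: no — m ⊗ r(m, m, k) ⊕ q ⊗ r(m, m, k) ⊕ r(m ⊗ m, r(k, q, q), r(p, q, q)) vs m ⊗ r(m, m, k) ⊕ q ⊗ r(m, m, k) ⊕ r(r(k, q, q), m ⊗ m, r(p, q, q))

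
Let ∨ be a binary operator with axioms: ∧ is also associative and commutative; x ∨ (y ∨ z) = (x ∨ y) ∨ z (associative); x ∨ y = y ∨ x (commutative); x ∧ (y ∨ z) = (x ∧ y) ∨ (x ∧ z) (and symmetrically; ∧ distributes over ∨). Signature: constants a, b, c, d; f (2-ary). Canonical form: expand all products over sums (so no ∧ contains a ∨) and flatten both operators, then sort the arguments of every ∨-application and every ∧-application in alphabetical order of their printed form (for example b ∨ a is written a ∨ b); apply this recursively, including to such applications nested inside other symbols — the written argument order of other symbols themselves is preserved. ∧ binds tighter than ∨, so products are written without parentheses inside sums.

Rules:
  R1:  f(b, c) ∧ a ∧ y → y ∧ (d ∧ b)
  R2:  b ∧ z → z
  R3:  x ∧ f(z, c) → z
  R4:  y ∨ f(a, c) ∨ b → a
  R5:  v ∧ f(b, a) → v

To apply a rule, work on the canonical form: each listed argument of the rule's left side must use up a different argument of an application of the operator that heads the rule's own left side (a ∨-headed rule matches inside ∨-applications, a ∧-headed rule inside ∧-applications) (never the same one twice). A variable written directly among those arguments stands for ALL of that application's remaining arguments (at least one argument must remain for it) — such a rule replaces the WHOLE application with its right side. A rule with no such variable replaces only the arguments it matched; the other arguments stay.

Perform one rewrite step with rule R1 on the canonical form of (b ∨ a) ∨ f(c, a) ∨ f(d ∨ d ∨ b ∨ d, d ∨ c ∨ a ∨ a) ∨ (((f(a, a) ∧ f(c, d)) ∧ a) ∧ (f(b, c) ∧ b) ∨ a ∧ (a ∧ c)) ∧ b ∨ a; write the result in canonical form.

Canonical form:  a ∨ a ∨ a ∧ a ∧ b ∧ c ∨ a ∧ b ∧ b ∧ f(a, a) ∧ f(b, c) ∧ f(c, d) ∨ b ∨ f(b ∨ d ∨ d ∨ d, a ∨ a ∨ c ∨ d) ∨ f(c, a)
Match R1:  consume a, f(b, c);  y := b ∧ b ∧ f(a, a) ∧ f(c, d)
The extension variable absorbs all remaining arguments, so the whole application is rewritten.
Giving:  a ∨ a ∨ a ∧ a ∧ b ∧ c ∨ b ∨ b ∧ b ∧ b ∧ d ∧ f(a, a) ∧ f(c, d) ∨ f(b ∨ d ∨ d ∨ d, a ∨ a ∨ c ∨ d) ∨ f(c, a)

Answer: a ∨ a ∨ a ∧ a ∧ b ∧ c ∨ b ∨ b ∧ b ∧ b ∧ d ∧ f(a, a) ∧ f(c, d) ∨ f(b ∨ d ∨ d ∨ d, a ∨ a ∨ c ∨ d) ∨ f(c, a)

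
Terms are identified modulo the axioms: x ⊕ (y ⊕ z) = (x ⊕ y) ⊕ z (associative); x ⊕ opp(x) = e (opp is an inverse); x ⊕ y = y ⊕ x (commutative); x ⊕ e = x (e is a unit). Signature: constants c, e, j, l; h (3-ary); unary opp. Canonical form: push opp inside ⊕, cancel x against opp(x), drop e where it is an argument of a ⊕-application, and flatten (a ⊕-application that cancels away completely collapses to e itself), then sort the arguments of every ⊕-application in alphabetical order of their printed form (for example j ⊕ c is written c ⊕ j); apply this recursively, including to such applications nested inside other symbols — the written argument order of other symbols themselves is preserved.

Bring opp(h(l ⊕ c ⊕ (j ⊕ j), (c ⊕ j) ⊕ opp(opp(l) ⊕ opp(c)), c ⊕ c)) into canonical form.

Push opp inside:  distribute opp over ⊕ and collapse double opp
Collect terms:  opp(h(c ⊕ j ⊕ j ⊕ l, c ⊕ c ⊕ j ⊕ l, c ⊕ c))

Answer: opp(h(c ⊕ j ⊕ j ⊕ l, c ⊕ c ⊕ j ⊕ l, c ⊕ c))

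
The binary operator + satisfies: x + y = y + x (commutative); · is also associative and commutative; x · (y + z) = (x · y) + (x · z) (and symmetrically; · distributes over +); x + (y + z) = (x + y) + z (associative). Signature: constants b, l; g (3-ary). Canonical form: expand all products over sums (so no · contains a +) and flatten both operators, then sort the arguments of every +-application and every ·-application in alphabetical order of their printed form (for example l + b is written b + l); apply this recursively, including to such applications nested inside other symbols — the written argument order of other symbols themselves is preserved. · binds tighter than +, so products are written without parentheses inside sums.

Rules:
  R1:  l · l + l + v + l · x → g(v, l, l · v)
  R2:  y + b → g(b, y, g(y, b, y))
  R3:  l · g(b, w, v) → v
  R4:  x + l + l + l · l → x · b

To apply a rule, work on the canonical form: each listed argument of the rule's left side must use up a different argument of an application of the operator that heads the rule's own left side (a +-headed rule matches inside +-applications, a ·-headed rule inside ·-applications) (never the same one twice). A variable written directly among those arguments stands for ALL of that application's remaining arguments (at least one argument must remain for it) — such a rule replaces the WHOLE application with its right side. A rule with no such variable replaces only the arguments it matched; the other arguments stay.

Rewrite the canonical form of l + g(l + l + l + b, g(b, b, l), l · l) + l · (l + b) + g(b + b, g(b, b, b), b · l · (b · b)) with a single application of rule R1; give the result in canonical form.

Canonical form:  b · l + g(b + b, g(b, b, b), b · b · b · l) + g(b + l + l + l, g(b, b, l), l · l) + l + l · l
Apply R1:  consuming b · l, l, l · l;  v := g(b + b, g(b, b, b), b · b · b · l) + g(b + l + l + l, g(b, b, l), l · l), x := b
Every leftover argument binds to the variable; the entire application is replaced.
New term:  g(g(b + b, g(b, b, b), b · b · b · l) + g(b + l + l + l, g(b, b, l), l · l), l, g(b + b, g(b, b, b), b · b · b · l) · l + g(b + l + l + l, g(b, b, l), l · l) · l)

Answer: g(g(b + b, g(b, b, b), b · b · b · l) + g(b + l + l + l, g(b, b, l), l · l), l, g(b + b, g(b, b, b), b · b · b · l) · l + g(b + l + l + l, g(b, b, l), l · l) · l)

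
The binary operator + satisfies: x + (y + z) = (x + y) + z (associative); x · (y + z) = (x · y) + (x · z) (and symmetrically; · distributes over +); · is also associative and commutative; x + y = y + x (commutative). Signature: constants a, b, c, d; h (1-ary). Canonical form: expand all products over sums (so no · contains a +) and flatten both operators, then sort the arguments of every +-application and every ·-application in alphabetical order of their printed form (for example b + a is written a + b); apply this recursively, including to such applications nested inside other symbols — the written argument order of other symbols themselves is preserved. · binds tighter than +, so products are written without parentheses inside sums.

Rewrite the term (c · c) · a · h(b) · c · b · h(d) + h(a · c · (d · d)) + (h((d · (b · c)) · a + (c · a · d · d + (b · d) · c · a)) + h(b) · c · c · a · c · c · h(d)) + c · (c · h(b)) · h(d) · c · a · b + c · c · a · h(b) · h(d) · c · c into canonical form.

Un-nest:  a · b · c · c · c · h(b) · h(d) + h(a · c · d · d) + h(a · b · c · d + a · b · c · d + a · c · d · d) + a · c · c · c · c · h(b) · h(d) + a · b · c · c · c · h(b) · h(d) + a · c · c · c · c · h(b) · h(d)
Sort arguments:  a · b · c · c · c · h(b) · h(d) + a · b · c · c · c · h(b) · h(d) + a · c · c · c · c · h(b) · h(d) + a · c · c · c · c · h(b) · h(d) + h(a · b · c · d + a · b · c · d + a · c · d · d) + h(a · c · d · d)

Answer: a · b · c · c · c · h(b) · h(d) + a · b · c · c · c · h(b) · h(d) + a · c · c · c · c · h(b) · h(d) + a · c · c · c · c · h(b) · h(d) + h(a · b · c · d + a · b · c · d + a · c · d · d) + h(a · c · d · d)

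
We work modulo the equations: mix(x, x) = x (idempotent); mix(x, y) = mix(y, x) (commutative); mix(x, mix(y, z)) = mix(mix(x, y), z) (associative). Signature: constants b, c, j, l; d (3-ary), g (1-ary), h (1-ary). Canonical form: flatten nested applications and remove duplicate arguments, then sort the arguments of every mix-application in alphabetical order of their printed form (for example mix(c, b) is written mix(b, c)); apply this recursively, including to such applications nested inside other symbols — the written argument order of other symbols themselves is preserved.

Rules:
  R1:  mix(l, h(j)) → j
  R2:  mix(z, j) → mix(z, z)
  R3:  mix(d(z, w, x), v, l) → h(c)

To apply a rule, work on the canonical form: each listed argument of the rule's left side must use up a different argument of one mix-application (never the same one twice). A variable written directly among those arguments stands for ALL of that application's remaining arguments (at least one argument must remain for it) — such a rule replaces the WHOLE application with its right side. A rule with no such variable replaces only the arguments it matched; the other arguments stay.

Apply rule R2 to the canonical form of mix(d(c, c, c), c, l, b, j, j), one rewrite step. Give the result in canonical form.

Canonical form:  mix(b, c, d(c, c, c), j, l)
R2 matches:  uses j;  z := mix(b, c, d(c, c, c), l)
The extension variable absorbs all remaining arguments, so the whole application is rewritten.
Result:  mix(b, c, d(c, c, c), l)

Answer: mix(b, c, d(c, c, c), l)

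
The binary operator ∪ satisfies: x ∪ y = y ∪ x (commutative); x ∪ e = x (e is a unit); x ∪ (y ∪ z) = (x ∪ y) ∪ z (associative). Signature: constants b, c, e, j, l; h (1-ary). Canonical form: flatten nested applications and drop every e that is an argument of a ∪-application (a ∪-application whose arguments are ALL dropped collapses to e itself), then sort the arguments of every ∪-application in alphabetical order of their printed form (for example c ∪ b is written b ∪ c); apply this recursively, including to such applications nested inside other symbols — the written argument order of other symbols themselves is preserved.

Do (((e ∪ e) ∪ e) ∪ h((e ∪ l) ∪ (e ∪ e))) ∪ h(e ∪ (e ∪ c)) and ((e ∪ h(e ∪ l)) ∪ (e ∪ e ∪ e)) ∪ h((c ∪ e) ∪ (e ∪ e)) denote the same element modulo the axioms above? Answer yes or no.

Left:  (((e ∪ e) ∪ e) ∪ h((e ∪ l) ∪ (e ∪ e))) ∪ h(e ∪ (e ∪ c))
  Un-nest:  e ∪ e ∪ e ∪ h((e ∪ l) ∪ (e ∪ e)) ∪ h(e ∪ (e ∪ c))
  Simplify inside:  h((e ∪ l) ∪ (e ∪ e))  →  h(l)
  Inside:  h(e ∪ (e ∪ c))  →  h(c)
  Drop the unit:  drop e (×3)
  Order the arguments:  h(c) ∪ h(l)
Right:  ((e ∪ h(e ∪ l)) ∪ (e ∪ e ∪ e)) ∪ h((c ∪ e) ∪ (e ∪ e))
  Un-nest:  e ∪ h(e ∪ l) ∪ e ∪ e ∪ e ∪ h((c ∪ e) ∪ (e ∪ e))
  Inside:  h(e ∪ l)  →  h(l)
  Simplify inside:  h((c ∪ e) ∪ (e ∪ e))  →  h(c)
  Units out:  drop e (×4)
  Sort:  h(c) ∪ h(l)

Answer: yes — both canonical forms are h(c) ∪ h(l)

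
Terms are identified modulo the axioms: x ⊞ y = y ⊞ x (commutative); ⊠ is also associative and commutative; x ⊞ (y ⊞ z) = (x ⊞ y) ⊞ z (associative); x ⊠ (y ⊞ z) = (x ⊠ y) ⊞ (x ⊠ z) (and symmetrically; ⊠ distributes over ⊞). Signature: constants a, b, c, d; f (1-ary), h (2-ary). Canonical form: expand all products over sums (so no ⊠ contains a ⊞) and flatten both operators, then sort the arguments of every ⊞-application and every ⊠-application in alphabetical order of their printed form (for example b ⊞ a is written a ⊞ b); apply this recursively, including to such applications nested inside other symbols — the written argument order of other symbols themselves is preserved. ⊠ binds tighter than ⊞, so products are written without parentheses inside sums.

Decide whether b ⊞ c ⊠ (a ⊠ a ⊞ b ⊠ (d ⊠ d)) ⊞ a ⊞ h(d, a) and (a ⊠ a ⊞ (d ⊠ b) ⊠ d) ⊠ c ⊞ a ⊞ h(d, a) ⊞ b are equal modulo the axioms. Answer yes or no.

Left:  b ⊞ c ⊠ (a ⊠ a ⊞ b ⊠ (d ⊠ d)) ⊞ a ⊞ h(d, a)
  Expand:  b ⊞ a ⊠ a ⊠ c ⊞ b ⊠ c ⊠ d ⊠ d ⊞ a ⊞ h(d, a)
  Order the arguments:  a ⊞ a ⊠ a ⊠ c ⊞ b ⊞ b ⊠ c ⊠ d ⊠ d ⊞ h(d, a)
Right:  (a ⊠ a ⊞ (d ⊠ b) ⊠ d) ⊠ c ⊞ a ⊞ h(d, a) ⊞ b
  Expand products over sums:  a ⊠ a ⊠ c ⊞ b ⊠ c ⊠ d ⊠ d ⊞ a ⊞ h(d, a) ⊞ b
  Sort:  a ⊞ a ⊠ a ⊠ c ⊞ b ⊞ b ⊠ c ⊠ d ⊠ d ⊞ h(d, a)

Answer: yes — both canonical forms are a ⊞ a ⊠ a ⊠ c ⊞ b ⊞ b ⊠ c ⊠ d ⊠ d ⊞ h(d, a)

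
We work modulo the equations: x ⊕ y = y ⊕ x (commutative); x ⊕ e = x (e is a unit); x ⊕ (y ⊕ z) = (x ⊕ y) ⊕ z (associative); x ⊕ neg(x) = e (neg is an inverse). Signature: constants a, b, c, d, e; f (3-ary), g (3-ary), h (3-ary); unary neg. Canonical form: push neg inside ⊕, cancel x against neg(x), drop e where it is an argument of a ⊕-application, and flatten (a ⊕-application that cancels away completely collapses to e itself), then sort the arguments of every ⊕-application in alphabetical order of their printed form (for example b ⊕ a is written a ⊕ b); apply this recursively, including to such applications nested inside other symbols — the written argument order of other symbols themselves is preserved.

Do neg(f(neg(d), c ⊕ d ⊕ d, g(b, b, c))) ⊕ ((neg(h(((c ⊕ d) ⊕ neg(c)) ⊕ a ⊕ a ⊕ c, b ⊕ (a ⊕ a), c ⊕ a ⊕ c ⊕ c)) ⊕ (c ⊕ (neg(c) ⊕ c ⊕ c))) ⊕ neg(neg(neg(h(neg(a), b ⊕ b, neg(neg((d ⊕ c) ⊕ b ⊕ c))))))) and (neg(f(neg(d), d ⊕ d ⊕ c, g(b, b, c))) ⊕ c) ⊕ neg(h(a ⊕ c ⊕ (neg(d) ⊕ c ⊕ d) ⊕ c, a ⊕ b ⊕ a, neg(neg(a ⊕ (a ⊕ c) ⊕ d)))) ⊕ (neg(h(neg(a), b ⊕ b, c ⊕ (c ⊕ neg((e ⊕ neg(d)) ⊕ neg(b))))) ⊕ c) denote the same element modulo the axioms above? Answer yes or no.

Answer: no — c ⊕ c ⊕ neg(f(neg(d), c ⊕ d ⊕ d, g(b, b, c))) ⊕ neg(h(a ⊕ a ⊕ c ⊕ d, a ⊕ a ⊕ b, a ⊕ c ⊕ c ⊕ c)) ⊕ neg(h(neg(a), b ⊕ b, b ⊕ c ⊕ c ⊕ d)) vs c ⊕ c ⊕ neg(f(neg(d), c ⊕ d ⊕ d, g(b, b, c))) ⊕ neg(h(a ⊕ c ⊕ c ⊕ c, a ⊕ a ⊕ b, a ⊕ a ⊕ c ⊕ d)) ⊕ neg(h(neg(a), b ⊕ b, b ⊕ c ⊕ c ⊕ d))

Derivation:
Left:  neg(f(neg(d), c ⊕ d ⊕ d, g(b, b, c))) ⊕ ((neg(h(((c ⊕ d) ⊕ neg(c)) ⊕ a ⊕ a ⊕ c, b ⊕ (a ⊕ a), c ⊕ a ⊕ c ⊕ c)) ⊕ (c ⊕ (neg(c) ⊕ c ⊕ c))) ⊕ neg(neg(neg(h(neg(a), b ⊕ b, neg(neg((d ⊕ c) ⊕ b ⊕ c)))))))
  Push neg inside:  distribute neg over ⊕ and collapse double neg
  Combine occurrences:  neg(f(neg(d), c ⊕ d ⊕ d, g(b, b, c))) ⊕ neg(h(a ⊕ a ⊕ c ⊕ d, a ⊕ a ⊕ b, a ⊕ c ⊕ c ⊕ c)) ⊕ c ⊕ c ⊕ neg(h(neg(a), b ⊕ b, b ⊕ c ⊕ c ⊕ d))
  Sort:  c ⊕ c ⊕ neg(f(neg(d), c ⊕ d ⊕ d, g(b, b, c))) ⊕ neg(h(a ⊕ a ⊕ c ⊕ d, a ⊕ a ⊕ b, a ⊕ c ⊕ c ⊕ c)) ⊕ neg(h(neg(a), b ⊕ b, b ⊕ c ⊕ c ⊕ d))
Right:  (neg(f(neg(d), d ⊕ d ⊕ c, g(b, b, c))) ⊕ c) ⊕ neg(h(a ⊕ c ⊕ (neg(d) ⊕ c ⊕ d) ⊕ c, a ⊕ b ⊕ a, neg(neg(a ⊕ (a ⊕ c) ⊕ d)))) ⊕ (neg(h(neg(a), b ⊕ b, c ⊕ (c ⊕ neg((e ⊕ neg(d)) ⊕ neg(b))))) ⊕ c)
  Push neg inside:  distribute neg over ⊕ and collapse double neg
  Combine occurrences:  neg(f(neg(d), c ⊕ d ⊕ d, g(b, b, c))) ⊕ c ⊕ c ⊕ neg(h(a ⊕ c ⊕ c ⊕ c, a ⊕ a ⊕ b, a ⊕ a ⊕ c ⊕ d)) ⊕ neg(h(neg(a), b ⊕ b, b ⊕ c ⊕ c ⊕ d))
  Order the arguments:  c ⊕ c ⊕ neg(f(neg(d), c ⊕ d ⊕ d, g(b, b, c))) ⊕ neg(h(a ⊕ c ⊕ c ⊕ c, a ⊕ a ⊕ b, a ⊕ a ⊕ c ⊕ d)) ⊕ neg(h(neg(a), b ⊕ b, b ⊕ c ⊕ c ⊕ d))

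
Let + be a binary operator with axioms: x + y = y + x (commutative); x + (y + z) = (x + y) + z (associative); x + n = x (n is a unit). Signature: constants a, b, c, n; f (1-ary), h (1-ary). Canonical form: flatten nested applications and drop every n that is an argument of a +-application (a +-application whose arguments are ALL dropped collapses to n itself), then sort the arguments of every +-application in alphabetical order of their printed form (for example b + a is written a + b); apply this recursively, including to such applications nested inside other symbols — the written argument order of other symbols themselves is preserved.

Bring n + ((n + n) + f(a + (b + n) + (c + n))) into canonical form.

Answer: f(a + b + c)

Derivation:
Flatten:  n + n + n + f(a + (b + n) + (c + n))
Inside:  f(a + (b + n) + (c + n))  →  f(a + b + c)
Unit:  drop n (×3)
Sort arguments:  f(a + b + c)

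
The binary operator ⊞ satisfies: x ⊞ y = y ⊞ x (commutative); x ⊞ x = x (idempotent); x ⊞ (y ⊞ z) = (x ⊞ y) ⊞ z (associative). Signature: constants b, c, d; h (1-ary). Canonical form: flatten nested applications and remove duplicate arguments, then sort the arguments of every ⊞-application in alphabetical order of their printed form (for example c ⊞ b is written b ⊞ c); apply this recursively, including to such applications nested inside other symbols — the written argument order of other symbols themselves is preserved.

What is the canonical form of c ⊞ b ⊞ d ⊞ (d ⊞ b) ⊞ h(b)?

Answer: b ⊞ c ⊞ d ⊞ h(b)

Derivation:
Un-nest:  c ⊞ b ⊞ d ⊞ d ⊞ b ⊞ h(b)
Drop duplicates:  drop duplicate d, b
Sort:  b ⊞ c ⊞ d ⊞ h(b)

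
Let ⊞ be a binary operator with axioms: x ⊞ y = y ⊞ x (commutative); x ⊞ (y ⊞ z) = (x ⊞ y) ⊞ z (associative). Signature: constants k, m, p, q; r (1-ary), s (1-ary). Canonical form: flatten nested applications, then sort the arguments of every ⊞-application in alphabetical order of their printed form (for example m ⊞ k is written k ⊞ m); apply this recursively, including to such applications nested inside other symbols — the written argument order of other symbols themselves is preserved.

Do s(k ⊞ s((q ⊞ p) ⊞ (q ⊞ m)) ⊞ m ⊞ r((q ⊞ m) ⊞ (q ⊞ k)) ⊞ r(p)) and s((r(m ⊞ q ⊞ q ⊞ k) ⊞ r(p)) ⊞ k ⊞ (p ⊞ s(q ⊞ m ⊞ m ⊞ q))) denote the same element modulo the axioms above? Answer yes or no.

Left:  s(k ⊞ s((q ⊞ p) ⊞ (q ⊞ m)) ⊞ m ⊞ r((q ⊞ m) ⊞ (q ⊞ k)) ⊞ r(p))
  Work inside:  k ⊞ s((q ⊞ p) ⊞ (q ⊞ m)) ⊞ m ⊞ r((q ⊞ m) ⊞ (q ⊞ k)) ⊞ r(p)
  Simplify inside:  s((q ⊞ p) ⊞ (q ⊞ m))  →  s(m ⊞ p ⊞ q ⊞ q)
  Simplify inside:  r((q ⊞ m) ⊞ (q ⊞ k))  →  r(k ⊞ m ⊞ q ⊞ q)
  Sort:  k ⊞ m ⊞ r(k ⊞ m ⊞ q ⊞ q) ⊞ r(p) ⊞ s(m ⊞ p ⊞ q ⊞ q)
  Rebuild:  s(k ⊞ m ⊞ r(k ⊞ m ⊞ q ⊞ q) ⊞ r(p) ⊞ s(m ⊞ p ⊞ q ⊞ q))
Right:  s((r(m ⊞ q ⊞ q ⊞ k) ⊞ r(p)) ⊞ k ⊞ (p ⊞ s(q ⊞ m ⊞ m ⊞ q)))
  Work inside:  (r(m ⊞ q ⊞ q ⊞ k) ⊞ r(p)) ⊞ k ⊞ (p ⊞ s(q ⊞ m ⊞ m ⊞ q))
  Flatten:  r(m ⊞ q ⊞ q ⊞ k) ⊞ r(p) ⊞ k ⊞ p ⊞ s(q ⊞ m ⊞ m ⊞ q)
  Inside:  r(m ⊞ q ⊞ q ⊞ k)  →  r(k ⊞ m ⊞ q ⊞ q)
  Simplify inside:  s(q ⊞ m ⊞ m ⊞ q)  →  s(m ⊞ m ⊞ q ⊞ q)
  Sort arguments:  k ⊞ p ⊞ r(k ⊞ m ⊞ q ⊞ q) ⊞ r(p) ⊞ s(m ⊞ m ⊞ q ⊞ q)
  Put back:  s(k ⊞ p ⊞ r(k ⊞ m ⊞ q ⊞ q) ⊞ r(p) ⊞ s(m ⊞ m ⊞ q ⊞ q))

Answer: no — s(k ⊞ m ⊞ r(k ⊞ m ⊞ q ⊞ q) ⊞ r(p) ⊞ s(m ⊞ p ⊞ q ⊞ q)) vs s(k ⊞ p ⊞ r(k ⊞ m ⊞ q ⊞ q) ⊞ r(p) ⊞ s(m ⊞ m ⊞ q ⊞ q))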